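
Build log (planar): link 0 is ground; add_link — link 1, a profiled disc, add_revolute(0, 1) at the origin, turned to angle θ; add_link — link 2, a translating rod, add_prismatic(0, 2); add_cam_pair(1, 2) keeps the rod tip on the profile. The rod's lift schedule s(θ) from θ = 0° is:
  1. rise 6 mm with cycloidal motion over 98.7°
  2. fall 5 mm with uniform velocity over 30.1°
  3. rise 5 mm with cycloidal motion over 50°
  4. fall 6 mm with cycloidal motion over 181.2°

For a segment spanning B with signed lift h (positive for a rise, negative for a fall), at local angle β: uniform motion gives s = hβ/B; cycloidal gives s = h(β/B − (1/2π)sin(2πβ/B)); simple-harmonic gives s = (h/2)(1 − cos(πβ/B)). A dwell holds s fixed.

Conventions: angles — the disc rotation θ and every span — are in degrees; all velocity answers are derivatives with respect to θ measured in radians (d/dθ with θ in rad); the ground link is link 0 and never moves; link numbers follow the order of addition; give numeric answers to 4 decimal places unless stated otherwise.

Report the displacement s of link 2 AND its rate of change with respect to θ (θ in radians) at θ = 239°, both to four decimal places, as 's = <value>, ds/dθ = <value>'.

seg 1 [0°–98.7°] cycloidal, h=6: full span → s += 6 → s = 6.0000
seg 2 [98.7°–128.8°] uniform, h=-5: full span → s += -5 → s = 1.0000
seg 3 [128.8°–178.8°] cycloidal, h=5: full span → s += 5 → s = 6.0000
seg 4 [178.8°–360°] cycloidal, h=-6: θ=239° here. β=60.2, B=181.2. -6·(0.3322 − sin(2π·0.3322)/(2π)) = -1.1631 → s = 4.8369
velocity in seg [178.8°–360°] (cycloidal), θ in radians: β = 60.2° = 1.0507 rad, B = 181.2° = 3.1625 rad; ds/dθ = (h/B)(1 − cos(2πβ/B)) = ((-6)/3.1625)(1 − cos(2π·0.3322)) = -2.834400 mm/rad

s = 4.8369, ds/dθ = -2.8344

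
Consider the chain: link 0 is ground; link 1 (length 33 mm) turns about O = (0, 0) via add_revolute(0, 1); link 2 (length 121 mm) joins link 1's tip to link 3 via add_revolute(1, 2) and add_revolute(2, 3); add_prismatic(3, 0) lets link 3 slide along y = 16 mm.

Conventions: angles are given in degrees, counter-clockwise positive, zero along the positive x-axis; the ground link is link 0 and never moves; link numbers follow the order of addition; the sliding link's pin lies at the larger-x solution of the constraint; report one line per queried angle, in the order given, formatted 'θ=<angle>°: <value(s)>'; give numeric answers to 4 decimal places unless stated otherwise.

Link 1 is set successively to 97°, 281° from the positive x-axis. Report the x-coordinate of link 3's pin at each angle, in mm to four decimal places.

geometry: r = 33 mm, L = 121 mm, e = 16 mm
θ=97°: crank pin P = (r cos θ, r sin θ) = (-4.021688, 32.754023)
θ=97°: h = r sin θ − e = 32.754023 − 16 = 16.754023
θ=97°: x = r cos θ + √(L² − h²) = -4.021688 + 119.834480 = 115.812792
θ=281°: crank pin P = (r cos θ, r sin θ) = (6.296697, -32.393697)
θ=281°: h = r sin θ − e = -32.393697 − 16 = -48.393697
θ=281°: x = r cos θ + √(L² − h²) = 6.296697 + 110.901082 = 117.197779

θ=97°: 115.8128
θ=281°: 117.1978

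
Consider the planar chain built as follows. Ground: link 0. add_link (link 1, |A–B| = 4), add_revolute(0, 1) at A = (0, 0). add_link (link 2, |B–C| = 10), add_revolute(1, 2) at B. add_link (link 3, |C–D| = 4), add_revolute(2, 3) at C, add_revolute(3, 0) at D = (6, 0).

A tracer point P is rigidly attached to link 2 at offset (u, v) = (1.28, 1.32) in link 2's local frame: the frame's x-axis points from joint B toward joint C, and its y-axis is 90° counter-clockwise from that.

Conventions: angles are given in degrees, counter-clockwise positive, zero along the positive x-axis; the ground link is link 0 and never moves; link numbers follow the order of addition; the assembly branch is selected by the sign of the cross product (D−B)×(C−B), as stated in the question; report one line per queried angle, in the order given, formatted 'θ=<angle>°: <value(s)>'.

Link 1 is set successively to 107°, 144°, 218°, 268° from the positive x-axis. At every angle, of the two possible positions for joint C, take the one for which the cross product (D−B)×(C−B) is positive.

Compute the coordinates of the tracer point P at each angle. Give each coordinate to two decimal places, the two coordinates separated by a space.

A=(0,0), D=(6.00,0)
θ=107°: B = A + 4.00·(cos107°, sin107°) = (-1.1695, 3.8252)
θ=107°: |BD| = 8.1261
θ=107°: circle(B,10.00) ∩ circle(D,4.00): a=9.2316, h=3.8442
θ=107°:   candidates: C₊=(8.7849,2.8713) cross=31.239; C₋=(5.1657,-3.9120) cross=-31.239
θ=107°:   branch + wants cross > 0 → take C=(8.7849,2.8713) (cross=31.239)
θ=107°: ex = (C−B)/|BC| = (0.9954,-0.0954); ey = (0.0954,0.9954)
θ=107°: P = B + 1.28·ex + 1.32·ey = (0.2306,5.0171)
θ=144°: B = A + 4.00·(cos144°, sin144°) = (-3.2361, 2.3511)
θ=144°: |BD| = 9.5306
θ=144°: circle(B,10.00) ∩ circle(D,4.00): a=9.1722, h=3.9839
θ=144°:   candidates: C₊=(6.6354,3.9492) cross=37.969; C₋=(4.6698,-3.7723) cross=-37.969
θ=144°:   branch + wants cross > 0 → take C=(6.6354,3.9492) (cross=37.969)
θ=144°: ex = (C−B)/|BC| = (0.9871,0.1598); ey = (-0.1598,0.9871)
θ=144°: P = B + 1.28·ex + 1.32·ey = (-2.1835,3.8587)
θ=218°: B = A + 4.00·(cos218°, sin218°) = (-3.1520, -2.4626)
θ=218°: |BD| = 9.4776
θ=218°: circle(B,10.00) ∩ circle(D,4.00): a=9.1703, h=3.9882
θ=218°:   candidates: C₊=(4.6670,3.7714) cross=37.798; C₋=(6.7396,-3.9310) cross=-37.798
θ=218°:   branch + wants cross > 0 → take C=(4.6670,3.7714) (cross=37.798)
θ=218°: ex = (C−B)/|BC| = (0.7819,0.6234); ey = (-0.6234,0.7819)
θ=218°: P = B + 1.28·ex + 1.32·ey = (-2.9741,-0.6326)
θ=268°: B = A + 4.00·(cos268°, sin268°) = (-0.1396, -3.9976)
θ=268°: |BD| = 7.3263
θ=268°: circle(B,10.00) ∩ circle(D,4.00): a=9.3959, h=3.4230
θ=268°:   candidates: C₊=(5.8666,3.9978) cross=25.078; C₋=(9.6021,-1.7393) cross=-25.078
θ=268°:   branch + wants cross > 0 → take C=(5.8666,3.9978) (cross=25.078)
θ=268°: ex = (C−B)/|BC| = (0.6006,0.7995); ey = (-0.7995,0.6006)
θ=268°: P = B + 1.28·ex + 1.32·ey = (-0.4262,-2.1813)

θ=107°: 0.23 5.02
θ=144°: -2.18 3.86
θ=218°: -2.97 -0.63
θ=268°: -0.43 -2.18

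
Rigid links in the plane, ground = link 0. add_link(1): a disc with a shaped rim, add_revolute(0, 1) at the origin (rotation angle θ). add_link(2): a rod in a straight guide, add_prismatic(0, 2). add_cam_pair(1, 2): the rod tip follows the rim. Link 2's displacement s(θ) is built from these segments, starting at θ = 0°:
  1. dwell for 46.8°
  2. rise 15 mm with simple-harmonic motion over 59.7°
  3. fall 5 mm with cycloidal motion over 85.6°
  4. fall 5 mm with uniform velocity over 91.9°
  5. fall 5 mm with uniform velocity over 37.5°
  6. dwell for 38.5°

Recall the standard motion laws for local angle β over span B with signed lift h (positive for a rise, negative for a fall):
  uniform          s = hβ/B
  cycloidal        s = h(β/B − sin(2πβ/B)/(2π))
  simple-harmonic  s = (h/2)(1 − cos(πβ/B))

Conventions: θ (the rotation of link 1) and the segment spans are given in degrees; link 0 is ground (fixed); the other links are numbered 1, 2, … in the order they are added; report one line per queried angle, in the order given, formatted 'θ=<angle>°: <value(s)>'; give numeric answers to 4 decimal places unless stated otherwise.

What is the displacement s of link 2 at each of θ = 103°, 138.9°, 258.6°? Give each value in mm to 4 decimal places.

segment 1 (0° to 46.8°, dwell): s unchanged at 0.0000
θ = 103° falls in segment 2 (46.8° to 106.5°, simple-harmonic, h = 15): β = 103 − 46.8 = 56.2°, B = 59.7°; Δs = 15/2·(1 − cos(π·0.9414)) = 14.8732; s = 0.0000 + 14.8732 = 14.8732
segment 2 (46.8° to 106.5°, simple-harmonic, h = 15) is passed completely: s = 0.0000 + (15) = 15.0000
θ = 138.9° falls in segment 3 (106.5° to 192.1°, cycloidal, h = -5): β = 138.9 − 106.5 = 32.4°, B = 85.6°; Δs = -5·(0.3785 − sin(2π·0.3785)/(2π)) = -1.3424; s = 15.0000 − 1.3424 = 13.6576
segment 3 (106.5° to 192.1°, cycloidal, h = -5) is passed completely: s = 15.0000 + (-5) = 10.0000
θ = 258.6° falls in segment 4 (192.1° to 284°, uniform, h = -5): β = 258.6 − 192.1 = 66.5°, B = 91.9°; Δs = -5·66.5/91.9 = -3.6181; s = 10.0000 − 3.6181 = 6.3819

θ=103°: 14.8732
θ=138.9°: 13.6576
θ=258.6°: 6.3819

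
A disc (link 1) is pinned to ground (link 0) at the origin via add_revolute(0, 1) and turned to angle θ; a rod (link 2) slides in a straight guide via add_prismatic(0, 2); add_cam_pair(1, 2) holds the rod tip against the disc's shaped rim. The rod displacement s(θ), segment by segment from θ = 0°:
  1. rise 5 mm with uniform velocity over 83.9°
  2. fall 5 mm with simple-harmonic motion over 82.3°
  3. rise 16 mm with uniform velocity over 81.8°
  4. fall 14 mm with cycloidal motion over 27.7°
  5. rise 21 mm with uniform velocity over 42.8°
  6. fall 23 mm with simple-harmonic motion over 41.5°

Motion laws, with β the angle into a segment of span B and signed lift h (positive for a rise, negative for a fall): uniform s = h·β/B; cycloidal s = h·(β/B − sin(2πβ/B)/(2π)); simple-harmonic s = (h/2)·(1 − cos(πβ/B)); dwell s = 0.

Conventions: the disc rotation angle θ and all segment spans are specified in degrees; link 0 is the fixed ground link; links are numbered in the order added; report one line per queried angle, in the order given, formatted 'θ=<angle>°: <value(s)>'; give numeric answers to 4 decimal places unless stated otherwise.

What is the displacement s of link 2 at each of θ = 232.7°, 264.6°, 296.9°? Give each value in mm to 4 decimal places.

segment 1 (0° to 83.9°, uniform, h = 5) is passed completely: s = 0.0000 + (5) = 5.0000
segment 2 (83.9° to 166.2°, simple-harmonic, h = -5) is passed completely: s = 5.0000 + (-5) = 0.0000
θ = 232.7° falls in segment 3 (166.2° to 248°, uniform, h = 16): β = 232.7 − 166.2 = 66.5°, B = 81.8°; Δs = 16·66.5/81.8 = 13.0073; s = 0.0000 + 13.0073 = 13.0073
segment 3 (166.2° to 248°, uniform, h = 16) is passed completely: s = 0.0000 + (16) = 16.0000
θ = 264.6° falls in segment 4 (248° to 275.7°, cycloidal, h = -14): β = 264.6 − 248 = 16.6°, B = 27.7°; Δs = -14·(0.5993 − sin(2π·0.5993)/(2π)) = -9.6914; s = 16.0000 − 9.6914 = 6.3086
segment 4 (248° to 275.7°, cycloidal, h = -14) is passed completely: s = 16.0000 + (-14) = 2.0000
θ = 296.9° falls in segment 5 (275.7° to 318.5°, uniform, h = 21): β = 296.9 − 275.7 = 21.2°, B = 42.8°; Δs = 21·21.2/42.8 = 10.4019; s = 2.0000 + 10.4019 = 12.4019

θ=232.7°: 13.0073
θ=264.6°: 6.3086
θ=296.9°: 12.4019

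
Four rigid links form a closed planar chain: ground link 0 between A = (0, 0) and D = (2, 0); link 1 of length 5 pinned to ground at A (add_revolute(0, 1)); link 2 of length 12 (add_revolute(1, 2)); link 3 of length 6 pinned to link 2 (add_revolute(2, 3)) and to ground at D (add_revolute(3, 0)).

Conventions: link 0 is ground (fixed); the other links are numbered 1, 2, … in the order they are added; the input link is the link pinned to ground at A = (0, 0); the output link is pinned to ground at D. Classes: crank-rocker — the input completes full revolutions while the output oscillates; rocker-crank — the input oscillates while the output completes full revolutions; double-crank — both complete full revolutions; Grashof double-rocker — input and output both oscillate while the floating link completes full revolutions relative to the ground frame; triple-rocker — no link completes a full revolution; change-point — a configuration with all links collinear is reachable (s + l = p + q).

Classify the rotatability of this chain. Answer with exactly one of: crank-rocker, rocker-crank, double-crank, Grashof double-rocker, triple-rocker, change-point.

lengths: ground=2, input=5, coupler=12, output=6
sorted: s=2 (shortest), l=12 (longest), p+q=11
s + l = 14 vs p + q = 11
s + l > p + q → non-Grashof → no link fully rotates → triple-rocker

triple-rocker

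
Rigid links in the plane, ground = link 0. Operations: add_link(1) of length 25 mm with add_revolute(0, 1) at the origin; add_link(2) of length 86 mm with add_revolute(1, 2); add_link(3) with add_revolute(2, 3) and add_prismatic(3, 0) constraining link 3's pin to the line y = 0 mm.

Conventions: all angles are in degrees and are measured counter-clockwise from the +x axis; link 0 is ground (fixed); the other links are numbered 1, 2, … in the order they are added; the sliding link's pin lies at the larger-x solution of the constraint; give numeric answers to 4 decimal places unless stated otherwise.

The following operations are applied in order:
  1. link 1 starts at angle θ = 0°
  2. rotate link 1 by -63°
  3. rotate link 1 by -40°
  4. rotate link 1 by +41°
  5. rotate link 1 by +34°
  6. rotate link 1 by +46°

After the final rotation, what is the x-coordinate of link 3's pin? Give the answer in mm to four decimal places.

geometry: r = 25 mm, L = 86 mm, e = 0 mm; θ starts at 0°
rotate link 1 by -63°: θ ← 0° -63° = -63°
rotate link 1 by -40°: θ ← -63° -40° = -103°
rotate link 1 by +41°: θ ← -103° +41° = -62°
rotate link 1 by +34°: θ ← -62° +34° = -28°
rotate link 1 by +46°: θ ← -28° +46° = 18°
crank pin P = (r cos θ, r sin θ) = (23.776413, 7.725425)
h = r sin θ − e = 7.725425 − 0 = 7.725425
x = r cos θ + √(L² − h²) = 23.776413 + 85.652308 = 109.428721

109.4287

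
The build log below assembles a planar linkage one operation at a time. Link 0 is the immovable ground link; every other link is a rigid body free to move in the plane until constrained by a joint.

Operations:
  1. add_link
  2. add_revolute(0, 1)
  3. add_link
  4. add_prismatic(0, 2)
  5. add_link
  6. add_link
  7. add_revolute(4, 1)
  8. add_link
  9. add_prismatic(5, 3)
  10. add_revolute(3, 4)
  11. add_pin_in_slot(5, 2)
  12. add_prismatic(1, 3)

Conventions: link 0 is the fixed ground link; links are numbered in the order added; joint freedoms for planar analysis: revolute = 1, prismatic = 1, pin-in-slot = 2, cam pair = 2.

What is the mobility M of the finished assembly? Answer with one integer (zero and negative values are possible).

L=1 J1=0 J2=0
add link → L=2 J1=0 J2=0
R@0,1 dof=1 J1 → L=2 J1=1 J2=0
add link → L=3 J1=1 J2=0
P@0,2 dof=1 J1 → L=3 J1=2 J2=0
add link → L=4 J1=2 J2=0
add link → L=5 J1=2 J2=0
R@4,1 dof=1 J1 → L=5 J1=3 J2=0
add link → L=6 J1=3 J2=0
P@5,3 dof=1 J1 → L=6 J1=4 J2=0
R@3,4 dof=1 J1 → L=6 J1=5 J2=0
PS@5,2 dof=2 J2 → L=6 J1=5 J2=1
P@1,3 dof=1 J1 → L=6 J1=6 J2=1
M=3(L−1)−2J1−J2=3·5−2·6−1=2

M = 2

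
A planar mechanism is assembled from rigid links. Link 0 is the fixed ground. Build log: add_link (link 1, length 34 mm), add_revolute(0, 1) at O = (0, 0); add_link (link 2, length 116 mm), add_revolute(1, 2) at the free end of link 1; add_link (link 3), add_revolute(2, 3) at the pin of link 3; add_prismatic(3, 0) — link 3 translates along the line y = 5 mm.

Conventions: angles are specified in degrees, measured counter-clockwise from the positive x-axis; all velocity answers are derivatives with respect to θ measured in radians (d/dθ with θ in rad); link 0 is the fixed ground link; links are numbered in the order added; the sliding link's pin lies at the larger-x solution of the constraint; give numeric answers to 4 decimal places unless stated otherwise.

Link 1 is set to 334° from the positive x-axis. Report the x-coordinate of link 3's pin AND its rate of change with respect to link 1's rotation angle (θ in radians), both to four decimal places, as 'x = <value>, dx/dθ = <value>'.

geometry: r = 34 mm, L = 116 mm, e = 5 mm
crank pin P = (r cos θ, r sin θ) = (30.558998, -14.904619)
h = r sin θ − e = -14.904619 − 5 = -19.904619
x = r cos θ + √(L² − h²) = 30.558998 + 114.279509 = 144.838506
dx/dθ = −r sin θ − h·r cos θ/√(L² − h²) (θ in radians; h = -19.904619) = 20.227229

x = 144.8385, dx/dθ = 20.2272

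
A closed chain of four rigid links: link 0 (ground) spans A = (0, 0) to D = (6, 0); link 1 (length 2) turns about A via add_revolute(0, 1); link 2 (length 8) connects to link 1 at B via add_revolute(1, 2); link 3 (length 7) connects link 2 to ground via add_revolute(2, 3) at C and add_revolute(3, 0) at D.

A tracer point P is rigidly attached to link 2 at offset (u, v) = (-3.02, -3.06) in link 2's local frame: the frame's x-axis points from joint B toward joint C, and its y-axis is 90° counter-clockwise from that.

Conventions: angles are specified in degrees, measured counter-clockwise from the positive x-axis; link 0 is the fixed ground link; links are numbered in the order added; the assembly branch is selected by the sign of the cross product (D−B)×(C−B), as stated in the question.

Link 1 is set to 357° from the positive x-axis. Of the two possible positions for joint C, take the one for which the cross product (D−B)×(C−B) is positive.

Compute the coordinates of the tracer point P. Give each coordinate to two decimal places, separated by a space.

A=(0,0), D=(6.00,0)
B = A + 2.00·(cos357°, sin357°) = (1.9973, -0.1047)
|BD| = 4.0041
circle(B,8.00) ∩ circle(D,7.00): a=3.8751, h=6.9988
  candidates: C₊=(5.6881,6.9930) cross=28.024; C₋=(6.0540,-6.9998) cross=-28.024
  branch + wants cross > 0 → take C=(5.6881,6.9930) (cross=28.024)
ex = (C−B)/|BC| = (0.4614,0.8872); ey = (-0.8872,0.4614)
P = B + -3.02·ex + -3.06·ey = (3.3188,-4.1958)

3.32 -4.20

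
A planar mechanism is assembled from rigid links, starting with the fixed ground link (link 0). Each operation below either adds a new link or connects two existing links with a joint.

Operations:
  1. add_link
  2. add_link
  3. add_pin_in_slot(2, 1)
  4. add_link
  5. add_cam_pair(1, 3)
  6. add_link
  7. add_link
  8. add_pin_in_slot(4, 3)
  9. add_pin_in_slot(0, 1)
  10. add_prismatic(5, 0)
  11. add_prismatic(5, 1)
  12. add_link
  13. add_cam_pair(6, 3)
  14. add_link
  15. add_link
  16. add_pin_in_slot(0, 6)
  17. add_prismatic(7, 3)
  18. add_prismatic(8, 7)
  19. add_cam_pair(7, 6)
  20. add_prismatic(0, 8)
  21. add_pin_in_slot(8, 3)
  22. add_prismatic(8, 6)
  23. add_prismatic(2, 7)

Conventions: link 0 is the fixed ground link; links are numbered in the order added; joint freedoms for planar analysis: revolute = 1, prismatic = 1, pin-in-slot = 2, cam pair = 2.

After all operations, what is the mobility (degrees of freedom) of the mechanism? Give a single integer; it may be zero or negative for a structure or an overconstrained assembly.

L=1 J1=0 J2=0
add link → L=2 J1=0 J2=0
add link → L=3 J1=0 J2=0
PS@2,1 dof=2 J2 → L=3 J1=0 J2=1
add link → L=4 J1=0 J2=1
C@1,3 dof=2 J2 → L=4 J1=0 J2=2
add link → L=5 J1=0 J2=2
add link → L=6 J1=0 J2=2
PS@4,3 dof=2 J2 → L=6 J1=0 J2=3
PS@0,1 dof=2 J2 → L=6 J1=0 J2=4
P@5,0 dof=1 J1 → L=6 J1=1 J2=4
P@5,1 dof=1 J1 → L=6 J1=2 J2=4
add link → L=7 J1=2 J2=4
C@6,3 dof=2 J2 → L=7 J1=2 J2=5
add link → L=8 J1=2 J2=5
add link → L=9 J1=2 J2=5
PS@0,6 dof=2 J2 → L=9 J1=2 J2=6
P@7,3 dof=1 J1 → L=9 J1=3 J2=6
P@8,7 dof=1 J1 → L=9 J1=4 J2=6
C@7,6 dof=2 J2 → L=9 J1=4 J2=7
P@0,8 dof=1 J1 → L=9 J1=5 J2=7
PS@8,3 dof=2 J2 → L=9 J1=5 J2=8
P@8,6 dof=1 J1 → L=9 J1=6 J2=8
P@2,7 dof=1 J1 → L=9 J1=7 J2=8
M=3(L−1)−2J1−J2=3·8−2·7−8=2

M = 2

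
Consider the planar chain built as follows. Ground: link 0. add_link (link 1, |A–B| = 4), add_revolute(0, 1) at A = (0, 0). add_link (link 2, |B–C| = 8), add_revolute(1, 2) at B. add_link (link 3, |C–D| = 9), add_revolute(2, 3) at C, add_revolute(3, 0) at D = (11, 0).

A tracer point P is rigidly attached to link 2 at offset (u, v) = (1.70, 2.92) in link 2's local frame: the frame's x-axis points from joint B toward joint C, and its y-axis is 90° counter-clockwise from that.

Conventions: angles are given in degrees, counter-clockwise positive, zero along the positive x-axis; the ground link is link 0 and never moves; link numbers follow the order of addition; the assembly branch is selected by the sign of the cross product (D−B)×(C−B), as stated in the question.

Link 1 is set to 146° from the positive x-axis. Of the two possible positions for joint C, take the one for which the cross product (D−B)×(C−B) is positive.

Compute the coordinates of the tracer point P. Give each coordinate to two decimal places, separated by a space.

A=(0,0), D=(11.00,0)
B = A + 4.00·(cos146°, sin146°) = (-3.3162, 2.2368)
|BD| = 14.4898
circle(B,8.00) ∩ circle(D,9.00): a=6.6583, h=4.4348
  candidates: C₊=(3.9469,5.5905) cross=64.259; C₋=(2.5778,-3.1727) cross=-64.259
  branch + wants cross > 0 → take C=(3.9469,5.5905) (cross=64.259)
ex = (C−B)/|BC| = (0.9079,0.4192); ey = (-0.4192,0.9079)
P = B + 1.70·ex + 2.92·ey = (-2.9969,5.6005)

-3.00 5.60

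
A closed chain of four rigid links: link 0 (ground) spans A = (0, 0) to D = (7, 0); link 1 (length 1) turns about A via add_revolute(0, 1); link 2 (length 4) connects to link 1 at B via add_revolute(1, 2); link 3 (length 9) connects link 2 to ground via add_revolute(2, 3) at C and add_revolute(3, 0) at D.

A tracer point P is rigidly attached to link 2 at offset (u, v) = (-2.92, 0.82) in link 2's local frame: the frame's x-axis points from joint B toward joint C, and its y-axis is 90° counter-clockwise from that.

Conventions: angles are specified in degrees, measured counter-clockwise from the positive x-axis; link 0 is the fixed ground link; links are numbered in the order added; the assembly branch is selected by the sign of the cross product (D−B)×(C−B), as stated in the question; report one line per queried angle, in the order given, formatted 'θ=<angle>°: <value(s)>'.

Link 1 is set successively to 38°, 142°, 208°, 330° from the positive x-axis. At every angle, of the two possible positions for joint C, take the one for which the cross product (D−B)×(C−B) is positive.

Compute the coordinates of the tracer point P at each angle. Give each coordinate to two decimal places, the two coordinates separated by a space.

A=(0,0), D=(7.00,0)
θ=38°: B = A + 1.00·(cos38°, sin38°) = (0.7880, 0.6157)
θ=38°: |BD| = 6.2424
θ=38°: circle(B,4.00) ∩ circle(D,9.00): a=-2.0851, h=3.4136
θ=38°:   candidates: C₊=(-0.9503,4.2182) cross=21.309; C₋=(-1.6236,-2.5756) cross=-21.309
θ=38°:   branch + wants cross > 0 → take C=(-0.9503,4.2182) (cross=21.309)
θ=38°: ex = (C−B)/|BC| = (-0.4346,0.9006); ey = (-0.9006,-0.4346)
θ=38°: P = B + -2.92·ex + 0.82·ey = (1.3184,-2.3706)
θ=142°: B = A + 1.00·(cos142°, sin142°) = (-0.7880, 0.6157)
θ=142°: |BD| = 7.8123
θ=142°: circle(B,4.00) ∩ circle(D,9.00): a=-0.2539, h=3.9919
θ=142°:   candidates: C₊=(-0.7266,4.6152) cross=31.186; C₋=(-1.3558,-3.3438) cross=-31.186
θ=142°:   branch + wants cross > 0 → take C=(-0.7266,4.6152) (cross=31.186)
θ=142°: ex = (C−B)/|BC| = (0.0154,0.9999); ey = (-0.9999,0.0154)
θ=142°: P = B + -2.92·ex + 0.82·ey = (-1.6528,-2.2914)
θ=208°: B = A + 1.00·(cos208°, sin208°) = (-0.8829, -0.4695)
θ=208°: |BD| = 7.8969
θ=208°: circle(B,4.00) ∩ circle(D,9.00): a=-0.1671, h=3.9965
θ=208°:   candidates: C₊=(-1.2873,3.5100) cross=31.560; C₋=(-0.8121,-4.4688) cross=-31.560
θ=208°:   branch + wants cross > 0 → take C=(-1.2873,3.5100) (cross=31.560)
θ=208°: ex = (C−B)/|BC| = (-0.1011,0.9949); ey = (-0.9949,-0.1011)
θ=208°: P = B + -2.92·ex + 0.82·ey = (-1.4036,-3.4574)
θ=330°: B = A + 1.00·(cos330°, sin330°) = (0.8660, -0.5000)
θ=330°: |BD| = 6.1543
θ=330°: circle(B,4.00) ∩ circle(D,9.00): a=-2.2037, h=3.3382
θ=330°:   candidates: C₊=(-1.6016,2.6482) cross=20.545; C₋=(-1.0592,-4.0062) cross=-20.545
θ=330°:   branch + wants cross > 0 → take C=(-1.6016,2.6482) (cross=20.545)
θ=330°: ex = (C−B)/|BC| = (-0.6169,0.7870); ey = (-0.7870,-0.6169)
θ=330°: P = B + -2.92·ex + 0.82·ey = (2.0220,-3.3040)

θ=38°: 1.32 -2.37
θ=142°: -1.65 -2.29
θ=208°: -1.40 -3.46
θ=330°: 2.02 -3.30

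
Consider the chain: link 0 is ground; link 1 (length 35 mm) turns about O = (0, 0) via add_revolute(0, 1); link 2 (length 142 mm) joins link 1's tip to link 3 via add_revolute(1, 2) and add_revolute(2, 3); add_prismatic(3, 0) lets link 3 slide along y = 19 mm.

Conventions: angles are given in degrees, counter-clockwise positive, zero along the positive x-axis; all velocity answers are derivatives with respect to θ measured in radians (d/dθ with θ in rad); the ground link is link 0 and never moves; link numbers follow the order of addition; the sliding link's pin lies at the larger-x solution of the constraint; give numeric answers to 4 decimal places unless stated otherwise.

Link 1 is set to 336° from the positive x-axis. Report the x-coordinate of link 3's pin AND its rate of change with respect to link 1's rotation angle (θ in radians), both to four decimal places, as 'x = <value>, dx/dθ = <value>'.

geometry: r = 35 mm, L = 142 mm, e = 19 mm
crank pin P = (r cos θ, r sin θ) = (31.974091, -14.235783)
h = r sin θ − e = -14.235783 − 19 = -33.235783
x = r cos θ + √(L² − h²) = 31.974091 + 138.055723 = 170.029814
dx/dθ = −r sin θ − h·r cos θ/√(L² − h²) (θ in radians; h = -33.235783) = 21.933283

x = 170.0298, dx/dθ = 21.9333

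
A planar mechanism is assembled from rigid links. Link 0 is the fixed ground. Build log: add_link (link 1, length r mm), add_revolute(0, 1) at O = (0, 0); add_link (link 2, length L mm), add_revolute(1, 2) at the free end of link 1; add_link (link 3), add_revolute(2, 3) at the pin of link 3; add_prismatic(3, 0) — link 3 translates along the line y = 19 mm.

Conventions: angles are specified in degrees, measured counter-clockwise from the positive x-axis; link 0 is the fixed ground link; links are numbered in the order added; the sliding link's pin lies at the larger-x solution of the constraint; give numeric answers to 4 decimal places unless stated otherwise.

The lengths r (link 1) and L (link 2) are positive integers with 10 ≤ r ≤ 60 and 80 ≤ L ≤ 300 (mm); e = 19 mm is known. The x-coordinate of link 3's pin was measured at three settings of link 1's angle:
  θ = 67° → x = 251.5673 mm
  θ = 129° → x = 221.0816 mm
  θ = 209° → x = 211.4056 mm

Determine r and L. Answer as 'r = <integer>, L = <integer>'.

constraint per measurement: (x − r cos θ)² + (r sin θ − e)² = L²
subtracting the θ₁ and θ₂ equations cancels the r² and L² terms:
r = (x₁² − x₂²) / (2[(x₁cos θ₁ + e sin θ₁) − (x₂cos θ₂ + e sin θ₂)]) = 30.0000 → r = 30
L² = (x₁ − r cos θ₁)² + (r sin θ₁ − e)² = 57600.0204 → L = 240.0000 → L = 240
check at θ₃=209°: x = 211.4056 (printed 211.4056) ✓

r = 30, L = 240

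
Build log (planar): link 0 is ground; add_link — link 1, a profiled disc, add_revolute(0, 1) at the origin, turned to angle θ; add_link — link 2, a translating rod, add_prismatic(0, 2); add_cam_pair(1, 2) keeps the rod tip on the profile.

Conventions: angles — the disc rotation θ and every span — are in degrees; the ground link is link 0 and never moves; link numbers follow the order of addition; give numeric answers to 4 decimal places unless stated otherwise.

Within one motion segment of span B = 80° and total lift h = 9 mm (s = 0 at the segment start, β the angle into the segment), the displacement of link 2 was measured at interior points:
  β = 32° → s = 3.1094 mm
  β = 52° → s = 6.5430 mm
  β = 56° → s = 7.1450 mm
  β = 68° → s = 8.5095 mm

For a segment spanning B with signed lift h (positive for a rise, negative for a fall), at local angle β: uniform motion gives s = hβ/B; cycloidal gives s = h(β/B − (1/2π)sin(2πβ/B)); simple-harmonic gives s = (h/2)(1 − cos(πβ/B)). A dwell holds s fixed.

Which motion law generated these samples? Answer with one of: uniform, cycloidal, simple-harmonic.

candidates at β/B = r: uniform s = h·r (linear in β); cycloidal s = h·(r − sin(2πr)/(2π)); simple-harmonic s = (h/2)(1 − cos(πr))
β=32°: printed 3.1094 | uniform 3.6000, cycloidal 2.7581, simple-harmonic 3.1094
β=52°: printed 6.5430 | uniform 5.8500, cycloidal 7.0088, simple-harmonic 6.5430
β=56°: printed 7.1450 | uniform 6.3000, cycloidal 7.6623, simple-harmonic 7.1450
β=68°: printed 8.5095 | uniform 7.6500, cycloidal 8.8088, simple-harmonic 8.5095
only one law matches every sample → simple-harmonic

simple-harmonic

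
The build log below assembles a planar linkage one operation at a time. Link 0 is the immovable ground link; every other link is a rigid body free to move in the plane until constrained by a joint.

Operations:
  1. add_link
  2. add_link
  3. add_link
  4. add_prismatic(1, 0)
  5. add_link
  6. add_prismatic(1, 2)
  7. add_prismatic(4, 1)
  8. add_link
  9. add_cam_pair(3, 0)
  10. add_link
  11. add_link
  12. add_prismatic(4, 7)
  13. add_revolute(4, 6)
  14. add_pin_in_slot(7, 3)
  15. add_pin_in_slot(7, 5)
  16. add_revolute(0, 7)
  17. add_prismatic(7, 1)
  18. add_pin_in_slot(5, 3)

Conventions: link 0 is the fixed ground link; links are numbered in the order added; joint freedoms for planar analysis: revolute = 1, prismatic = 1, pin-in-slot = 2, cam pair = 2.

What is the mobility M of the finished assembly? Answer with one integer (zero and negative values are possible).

(L,J1,J2)=(1,0,0); link0 fixed
link1: (2,0,0)
link2: (3,0,0)
link3: (4,0,0)
P 1-0 [J1]: (4,1,0)
link4: (5,1,0)
P 1-2 [J1]: (5,2,0)
P 4-1 [J1]: (5,3,0)
link5: (6,3,0)
C 3-0 [J2]: (6,3,1)
link6: (7,3,1)
link7: (8,3,1)
P 4-7 [J1]: (8,4,1)
R 4-6 [J1]: (8,5,1)
PS 7-3 [J2]: (8,5,2)
PS 7-5 [J2]: (8,5,3)
R 0-7 [J1]: (8,6,3)
P 7-1 [J1]: (8,7,3)
PS 5-3 [J2]: (8,7,4)
Grübler: 3·7 − 2·7 − 4 = 3

M = 3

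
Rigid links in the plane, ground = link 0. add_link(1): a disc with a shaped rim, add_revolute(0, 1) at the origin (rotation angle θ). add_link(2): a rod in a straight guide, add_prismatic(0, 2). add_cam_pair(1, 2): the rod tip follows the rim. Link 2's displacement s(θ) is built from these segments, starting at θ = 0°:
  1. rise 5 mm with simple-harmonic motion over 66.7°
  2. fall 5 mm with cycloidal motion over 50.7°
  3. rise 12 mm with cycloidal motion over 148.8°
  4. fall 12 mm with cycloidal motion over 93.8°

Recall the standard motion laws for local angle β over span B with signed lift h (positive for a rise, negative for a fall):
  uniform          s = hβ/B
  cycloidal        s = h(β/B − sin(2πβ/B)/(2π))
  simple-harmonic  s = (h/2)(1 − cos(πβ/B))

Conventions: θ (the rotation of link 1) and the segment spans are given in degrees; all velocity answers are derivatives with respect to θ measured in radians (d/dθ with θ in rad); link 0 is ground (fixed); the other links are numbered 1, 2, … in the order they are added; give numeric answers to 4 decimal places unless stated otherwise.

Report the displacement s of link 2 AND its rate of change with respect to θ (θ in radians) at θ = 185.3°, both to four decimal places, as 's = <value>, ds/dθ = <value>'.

segment 1 (0° to 66.7°, simple-harmonic, h = 5) is passed completely: s = 0.0000 + (5) = 5.0000
segment 2 (66.7° to 117.4°, cycloidal, h = -5) is passed completely: s = 5.0000 + (-5) = 0.0000
θ = 185.3° falls in segment 3 (117.4° to 266.2°, cycloidal, h = 12): β = 185.3 − 117.4 = 67.9°, B = 148.8°; Δs = 12·(0.4563 − sin(2π·0.4563)/(2π)) = 4.9582; s = 0.0000 + 4.9582 = 4.9582
velocity in seg [117.4°–266.2°] (cycloidal), θ in radians: β = 67.9° = 1.1851 rad, B = 148.8° = 2.5970 rad; ds/dθ = (h/B)(1 − cos(2πβ/B)) = (12/2.5970)(1 − cos(2π·0.4563)) = 9.068304 mm/rad

s = 4.9582, ds/dθ = 9.0683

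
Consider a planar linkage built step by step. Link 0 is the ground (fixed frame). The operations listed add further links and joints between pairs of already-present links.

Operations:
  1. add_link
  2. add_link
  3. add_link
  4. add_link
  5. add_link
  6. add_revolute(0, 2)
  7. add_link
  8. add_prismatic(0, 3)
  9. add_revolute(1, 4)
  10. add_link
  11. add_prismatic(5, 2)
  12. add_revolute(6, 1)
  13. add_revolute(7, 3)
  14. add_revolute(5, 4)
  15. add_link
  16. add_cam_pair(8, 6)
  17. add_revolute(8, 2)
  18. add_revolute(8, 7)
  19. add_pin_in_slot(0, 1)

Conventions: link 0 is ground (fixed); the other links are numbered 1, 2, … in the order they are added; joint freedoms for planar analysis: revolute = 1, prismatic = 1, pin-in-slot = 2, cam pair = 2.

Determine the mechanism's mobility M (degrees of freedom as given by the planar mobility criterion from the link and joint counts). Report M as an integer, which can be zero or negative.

ground; <1,0,0>
#1 <2,0,0>
#2 <3,0,0>
#3 <4,0,0>
#4 <5,0,0>
#5 <6,0,0>
R:0↔2 J1 <6,1,0>
#6 <7,1,0>
P:0↔3 J1 <7,2,0>
R:1↔4 J1 <7,3,0>
#7 <8,3,0>
P:5↔2 J1 <8,4,0>
R:6↔1 J1 <8,5,0>
R:7↔3 J1 <8,6,0>
R:5↔4 J1 <8,7,0>
#8 <9,7,0>
C:8↔6 J2 <9,7,1>
R:8↔2 J1 <9,8,1>
R:8↔7 J1 <9,9,1>
PS:0↔1 J2 <9,9,2>
3×8 − 2×9 − 1×2 = 4

M = 4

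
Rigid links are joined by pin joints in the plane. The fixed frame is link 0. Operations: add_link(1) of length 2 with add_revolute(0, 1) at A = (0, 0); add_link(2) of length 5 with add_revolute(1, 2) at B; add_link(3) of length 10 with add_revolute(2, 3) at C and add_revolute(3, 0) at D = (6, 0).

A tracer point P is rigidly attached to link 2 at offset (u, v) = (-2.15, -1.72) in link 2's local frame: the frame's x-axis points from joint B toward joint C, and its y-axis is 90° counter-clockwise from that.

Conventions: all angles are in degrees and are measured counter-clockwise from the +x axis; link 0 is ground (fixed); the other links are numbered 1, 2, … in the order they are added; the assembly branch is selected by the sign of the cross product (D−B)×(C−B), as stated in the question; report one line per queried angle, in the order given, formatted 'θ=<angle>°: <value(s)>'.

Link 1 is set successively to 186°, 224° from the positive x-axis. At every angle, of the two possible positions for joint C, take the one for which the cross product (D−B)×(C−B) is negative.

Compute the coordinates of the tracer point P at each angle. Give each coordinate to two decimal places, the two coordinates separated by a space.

A=(0,0), D=(6.00,0)
θ=186°: B = A + 2.00·(cos186°, sin186°) = (-1.9890, -0.2091)
θ=186°: |BD| = 7.9918
θ=186°: circle(B,5.00) ∩ circle(D,10.00): a=-0.6964, h=4.9513
θ=186°:   candidates: C₊=(-2.8148,4.7223) cross=39.569; C₋=(-2.5557,-5.1768) cross=-39.569
θ=186°:   branch - wants cross < 0 → take C=(-2.5557,-5.1768) (cross=-39.569)
θ=186°: ex = (C−B)/|BC| = (-0.1133,-0.9936); ey = (0.9936,-0.1133)
θ=186°: P = B + -2.15·ex + -1.72·ey = (-3.4543,2.1220)
θ=224°: B = A + 2.00·(cos224°, sin224°) = (-1.4387, -1.3893)
θ=224°: |BD| = 7.5673
θ=224°: circle(B,5.00) ∩ circle(D,10.00): a=-1.1719, h=4.8607
θ=224°:   candidates: C₊=(-3.4830,3.1736) cross=36.783; C₋=(-1.6982,-6.3826) cross=-36.783
θ=224°:   branch - wants cross < 0 → take C=(-1.6982,-6.3826) (cross=-36.783)
θ=224°: ex = (C−B)/|BC| = (-0.0519,-0.9987); ey = (0.9987,-0.0519)
θ=224°: P = B + -2.15·ex + -1.72·ey = (-3.0448,0.8471)

θ=186°: -3.45 2.12
θ=224°: -3.04 0.85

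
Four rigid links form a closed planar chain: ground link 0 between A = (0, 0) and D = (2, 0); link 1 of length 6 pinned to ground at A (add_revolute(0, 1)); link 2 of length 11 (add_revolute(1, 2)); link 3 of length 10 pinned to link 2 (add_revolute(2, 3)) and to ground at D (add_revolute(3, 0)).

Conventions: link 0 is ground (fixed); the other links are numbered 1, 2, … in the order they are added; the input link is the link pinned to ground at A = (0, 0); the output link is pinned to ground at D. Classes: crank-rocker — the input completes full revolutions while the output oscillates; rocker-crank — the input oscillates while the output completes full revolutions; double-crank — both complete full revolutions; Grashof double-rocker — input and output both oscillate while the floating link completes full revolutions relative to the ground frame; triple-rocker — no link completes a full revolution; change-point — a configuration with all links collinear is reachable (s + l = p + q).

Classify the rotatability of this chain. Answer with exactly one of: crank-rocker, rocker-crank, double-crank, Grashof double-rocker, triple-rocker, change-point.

lengths: ground=2, input=6, coupler=11, output=10
sorted: s=2 (shortest), l=11 (longest), p+q=16
s + l = 13 vs p + q = 16
s + l < p + q (Grashof) with shortest = ground link → double-crank

double-crank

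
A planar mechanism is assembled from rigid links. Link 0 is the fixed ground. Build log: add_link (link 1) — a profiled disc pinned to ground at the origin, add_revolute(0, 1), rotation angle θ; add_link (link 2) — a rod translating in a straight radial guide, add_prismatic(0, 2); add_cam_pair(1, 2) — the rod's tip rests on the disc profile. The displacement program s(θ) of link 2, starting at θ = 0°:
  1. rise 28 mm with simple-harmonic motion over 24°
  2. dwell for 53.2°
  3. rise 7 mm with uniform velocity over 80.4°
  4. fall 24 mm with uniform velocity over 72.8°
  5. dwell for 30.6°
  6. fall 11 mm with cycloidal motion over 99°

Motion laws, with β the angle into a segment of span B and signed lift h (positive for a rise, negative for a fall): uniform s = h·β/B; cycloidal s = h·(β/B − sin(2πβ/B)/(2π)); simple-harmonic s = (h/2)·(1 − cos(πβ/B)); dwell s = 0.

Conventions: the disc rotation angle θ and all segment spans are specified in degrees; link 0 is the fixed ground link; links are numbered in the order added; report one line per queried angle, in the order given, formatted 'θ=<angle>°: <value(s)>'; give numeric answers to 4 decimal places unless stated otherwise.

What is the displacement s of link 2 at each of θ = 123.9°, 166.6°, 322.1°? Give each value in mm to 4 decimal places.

seg 1 [0°–24°] simple-harmonic, h=28: full span → s += 28 → s = 28.0000
seg 2 [24°–77.2°] dwell: s stays 28.0000
seg 3 [77.2°–157.6°] uniform, h=7: θ=123.9° here. β=46.7, B=80.4. 7·46.7/80.4 = 4.0659 → s = 32.0659
seg 3 [77.2°–157.6°] uniform, h=7: full span → s += 7 → s = 35.0000
seg 4 [157.6°–230.4°] uniform, h=-24: θ=166.6° here. β=9, B=72.8. -24·9/72.8 = -2.9670 → s = 32.0330
seg 4 [157.6°–230.4°] uniform, h=-24: full span → s += -24 → s = 11.0000
seg 5 [230.4°–261°] dwell: s stays 11.0000
seg 6 [261°–360°] cycloidal, h=-11: θ=322.1° here. β=61.1, B=99. -11·(0.6172 − sin(2π·0.6172)/(2π)) = -7.9645 → s = 3.0355

θ=123.9°: 32.0659
θ=166.6°: 32.0330
θ=322.1°: 3.0355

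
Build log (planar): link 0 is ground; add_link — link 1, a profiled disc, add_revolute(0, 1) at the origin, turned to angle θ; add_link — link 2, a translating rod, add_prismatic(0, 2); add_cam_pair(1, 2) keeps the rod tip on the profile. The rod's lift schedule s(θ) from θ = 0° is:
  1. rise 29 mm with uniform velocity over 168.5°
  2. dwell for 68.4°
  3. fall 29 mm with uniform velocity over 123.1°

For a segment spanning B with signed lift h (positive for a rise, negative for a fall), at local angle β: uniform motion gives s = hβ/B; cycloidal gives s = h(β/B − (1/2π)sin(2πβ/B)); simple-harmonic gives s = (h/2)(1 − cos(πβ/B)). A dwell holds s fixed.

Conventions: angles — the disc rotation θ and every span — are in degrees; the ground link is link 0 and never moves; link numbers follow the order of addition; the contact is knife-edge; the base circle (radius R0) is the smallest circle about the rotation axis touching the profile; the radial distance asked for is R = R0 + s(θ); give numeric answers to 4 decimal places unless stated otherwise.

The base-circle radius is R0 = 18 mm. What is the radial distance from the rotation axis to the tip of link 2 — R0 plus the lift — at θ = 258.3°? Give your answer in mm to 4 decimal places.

seg 1 [0°–168.5°] uniform, h=29: full span → s += 29 → s = 29.0000
seg 2 [168.5°–236.9°] dwell: s stays 29.0000
seg 3 [236.9°–360°] uniform, h=-29: θ=258.3° here. β=21.4, B=123.1. -29·21.4/123.1 = -5.0414 → s = 23.9586
R = R0 + s = 18 + 23.9586 = 41.9586

41.9586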